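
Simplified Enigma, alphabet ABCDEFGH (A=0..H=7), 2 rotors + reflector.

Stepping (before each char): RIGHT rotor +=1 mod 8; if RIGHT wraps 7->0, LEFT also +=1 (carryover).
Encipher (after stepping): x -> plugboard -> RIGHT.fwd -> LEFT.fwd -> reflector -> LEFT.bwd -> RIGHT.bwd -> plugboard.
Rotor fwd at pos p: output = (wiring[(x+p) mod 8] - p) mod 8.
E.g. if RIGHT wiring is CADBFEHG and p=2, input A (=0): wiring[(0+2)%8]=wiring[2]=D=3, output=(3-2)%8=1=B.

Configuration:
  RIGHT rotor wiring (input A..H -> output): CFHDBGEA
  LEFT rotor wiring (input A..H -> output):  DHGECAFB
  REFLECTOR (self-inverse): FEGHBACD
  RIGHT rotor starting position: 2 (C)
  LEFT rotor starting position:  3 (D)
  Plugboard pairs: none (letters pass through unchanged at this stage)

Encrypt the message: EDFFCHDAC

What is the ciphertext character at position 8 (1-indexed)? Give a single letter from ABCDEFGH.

Char 1 ('E'): step: R->3, L=3; E->plug->E->R->F->L->A->refl->F->L'->C->R'->G->plug->G
Char 2 ('D'): step: R->4, L=3; D->plug->D->R->E->L->G->refl->C->L'->D->R'->G->plug->G
Char 3 ('F'): step: R->5, L=3; F->plug->F->R->C->L->F->refl->A->L'->F->R'->D->plug->D
Char 4 ('F'): step: R->6, L=3; F->plug->F->R->F->L->A->refl->F->L'->C->R'->B->plug->B
Char 5 ('C'): step: R->7, L=3; C->plug->C->R->G->L->E->refl->B->L'->A->R'->D->plug->D
Char 6 ('H'): step: R->0, L->4 (L advanced); H->plug->H->R->A->L->G->refl->C->L'->G->R'->F->plug->F
Char 7 ('D'): step: R->1, L=4; D->plug->D->R->A->L->G->refl->C->L'->G->R'->B->plug->B
Char 8 ('A'): step: R->2, L=4; A->plug->A->R->F->L->D->refl->H->L'->E->R'->D->plug->D

D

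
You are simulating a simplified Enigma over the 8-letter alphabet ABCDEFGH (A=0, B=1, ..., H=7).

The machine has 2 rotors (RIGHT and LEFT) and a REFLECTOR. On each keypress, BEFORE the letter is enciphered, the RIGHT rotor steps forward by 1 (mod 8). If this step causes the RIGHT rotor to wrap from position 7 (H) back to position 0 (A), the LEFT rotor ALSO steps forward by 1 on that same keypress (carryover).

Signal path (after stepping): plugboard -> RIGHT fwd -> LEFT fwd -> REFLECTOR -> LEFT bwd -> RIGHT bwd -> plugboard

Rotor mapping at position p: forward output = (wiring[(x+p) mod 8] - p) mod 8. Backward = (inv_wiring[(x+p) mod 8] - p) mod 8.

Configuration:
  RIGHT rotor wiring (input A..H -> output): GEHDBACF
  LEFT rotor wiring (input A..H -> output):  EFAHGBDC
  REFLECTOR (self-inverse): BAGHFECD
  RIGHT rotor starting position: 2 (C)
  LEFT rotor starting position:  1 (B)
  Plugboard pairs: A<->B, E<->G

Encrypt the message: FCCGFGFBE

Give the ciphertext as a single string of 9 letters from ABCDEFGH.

Answer: BABACECEG

Derivation:
Char 1 ('F'): step: R->3, L=1; F->plug->F->R->D->L->F->refl->E->L'->A->R'->A->plug->B
Char 2 ('C'): step: R->4, L=1; C->plug->C->R->G->L->B->refl->A->L'->E->R'->B->plug->A
Char 3 ('C'): step: R->5, L=1; C->plug->C->R->A->L->E->refl->F->L'->D->R'->A->plug->B
Char 4 ('G'): step: R->6, L=1; G->plug->E->R->B->L->H->refl->D->L'->H->R'->B->plug->A
Char 5 ('F'): step: R->7, L=1; F->plug->F->R->C->L->G->refl->C->L'->F->R'->C->plug->C
Char 6 ('G'): step: R->0, L->2 (L advanced); G->plug->E->R->B->L->F->refl->E->L'->C->R'->G->plug->E
Char 7 ('F'): step: R->1, L=2; F->plug->F->R->B->L->F->refl->E->L'->C->R'->C->plug->C
Char 8 ('B'): step: R->2, L=2; B->plug->A->R->F->L->A->refl->B->L'->E->R'->G->plug->E
Char 9 ('E'): step: R->3, L=2; E->plug->G->R->B->L->F->refl->E->L'->C->R'->E->plug->G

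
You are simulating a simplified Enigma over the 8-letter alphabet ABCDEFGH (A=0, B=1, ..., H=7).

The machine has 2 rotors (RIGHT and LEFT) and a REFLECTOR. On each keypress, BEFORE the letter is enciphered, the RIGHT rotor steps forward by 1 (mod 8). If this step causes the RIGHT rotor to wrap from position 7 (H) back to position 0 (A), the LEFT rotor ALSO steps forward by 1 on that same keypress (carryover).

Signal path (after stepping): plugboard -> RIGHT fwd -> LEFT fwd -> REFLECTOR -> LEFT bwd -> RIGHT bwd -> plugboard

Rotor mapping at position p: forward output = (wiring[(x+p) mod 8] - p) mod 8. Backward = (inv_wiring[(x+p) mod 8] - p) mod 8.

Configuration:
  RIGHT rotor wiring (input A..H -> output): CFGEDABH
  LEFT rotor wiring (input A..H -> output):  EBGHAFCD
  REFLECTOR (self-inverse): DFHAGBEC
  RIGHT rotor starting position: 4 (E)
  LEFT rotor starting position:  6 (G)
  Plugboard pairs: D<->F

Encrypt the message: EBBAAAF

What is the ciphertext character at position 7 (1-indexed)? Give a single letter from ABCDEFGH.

Char 1 ('E'): step: R->5, L=6; E->plug->E->R->A->L->E->refl->G->L'->C->R'->C->plug->C
Char 2 ('B'): step: R->6, L=6; B->plug->B->R->B->L->F->refl->B->L'->F->R'->G->plug->G
Char 3 ('B'): step: R->7, L=6; B->plug->B->R->D->L->D->refl->A->L'->E->R'->F->plug->D
Char 4 ('A'): step: R->0, L->7 (L advanced); A->plug->A->R->C->L->C->refl->H->L'->D->R'->E->plug->E
Char 5 ('A'): step: R->1, L=7; A->plug->A->R->E->L->A->refl->D->L'->H->R'->E->plug->E
Char 6 ('A'): step: R->2, L=7; A->plug->A->R->E->L->A->refl->D->L'->H->R'->E->plug->E
Char 7 ('F'): step: R->3, L=7; F->plug->D->R->G->L->G->refl->E->L'->A->R'->B->plug->B

B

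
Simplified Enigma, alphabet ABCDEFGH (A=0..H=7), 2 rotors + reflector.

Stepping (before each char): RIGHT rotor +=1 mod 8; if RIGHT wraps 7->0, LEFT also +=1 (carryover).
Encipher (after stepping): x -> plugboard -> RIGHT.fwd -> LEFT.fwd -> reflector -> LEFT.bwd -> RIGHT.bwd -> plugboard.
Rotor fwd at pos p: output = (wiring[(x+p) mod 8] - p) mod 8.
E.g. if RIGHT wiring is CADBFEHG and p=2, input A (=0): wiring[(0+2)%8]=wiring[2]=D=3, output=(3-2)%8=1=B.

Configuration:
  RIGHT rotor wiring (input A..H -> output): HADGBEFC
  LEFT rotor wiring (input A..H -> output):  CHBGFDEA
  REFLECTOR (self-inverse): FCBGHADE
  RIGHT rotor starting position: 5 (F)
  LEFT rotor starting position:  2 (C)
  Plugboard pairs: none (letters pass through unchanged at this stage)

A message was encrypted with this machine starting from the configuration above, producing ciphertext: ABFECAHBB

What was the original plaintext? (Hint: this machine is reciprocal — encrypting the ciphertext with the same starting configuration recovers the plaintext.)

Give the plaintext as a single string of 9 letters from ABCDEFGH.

Char 1 ('A'): step: R->6, L=2; A->plug->A->R->H->L->F->refl->A->L'->G->R'->H->plug->H
Char 2 ('B'): step: R->7, L=2; B->plug->B->R->A->L->H->refl->E->L'->B->R'->C->plug->C
Char 3 ('F'): step: R->0, L->3 (L advanced); F->plug->F->R->E->L->F->refl->A->L'->C->R'->H->plug->H
Char 4 ('E'): step: R->1, L=3; E->plug->E->R->D->L->B->refl->C->L'->B->R'->G->plug->G
Char 5 ('C'): step: R->2, L=3; C->plug->C->R->H->L->G->refl->D->L'->A->R'->F->plug->F
Char 6 ('A'): step: R->3, L=3; A->plug->A->R->D->L->B->refl->C->L'->B->R'->C->plug->C
Char 7 ('H'): step: R->4, L=3; H->plug->H->R->C->L->A->refl->F->L'->E->R'->F->plug->F
Char 8 ('B'): step: R->5, L=3; B->plug->B->R->A->L->D->refl->G->L'->H->R'->A->plug->A
Char 9 ('B'): step: R->6, L=3; B->plug->B->R->E->L->F->refl->A->L'->C->R'->D->plug->D

Answer: HCHGFCFAD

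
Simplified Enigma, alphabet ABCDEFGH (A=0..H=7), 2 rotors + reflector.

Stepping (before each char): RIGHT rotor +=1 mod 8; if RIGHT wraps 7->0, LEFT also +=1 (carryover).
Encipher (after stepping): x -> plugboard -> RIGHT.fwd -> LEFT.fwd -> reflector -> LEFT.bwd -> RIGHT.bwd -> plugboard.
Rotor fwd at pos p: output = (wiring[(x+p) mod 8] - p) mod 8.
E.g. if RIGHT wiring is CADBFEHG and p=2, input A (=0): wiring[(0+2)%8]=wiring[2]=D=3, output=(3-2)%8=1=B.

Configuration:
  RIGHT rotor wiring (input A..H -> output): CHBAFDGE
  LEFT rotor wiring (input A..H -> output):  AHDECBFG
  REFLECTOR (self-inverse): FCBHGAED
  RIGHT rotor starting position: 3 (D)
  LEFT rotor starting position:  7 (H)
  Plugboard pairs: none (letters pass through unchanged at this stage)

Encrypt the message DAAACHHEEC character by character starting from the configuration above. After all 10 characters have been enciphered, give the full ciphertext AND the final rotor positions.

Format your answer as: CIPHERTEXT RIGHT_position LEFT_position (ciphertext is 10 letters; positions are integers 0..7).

Answer: GBHCAEEBDG 5 0

Derivation:
Char 1 ('D'): step: R->4, L=7; D->plug->D->R->A->L->H->refl->D->L'->F->R'->G->plug->G
Char 2 ('A'): step: R->5, L=7; A->plug->A->R->G->L->C->refl->B->L'->B->R'->B->plug->B
Char 3 ('A'): step: R->6, L=7; A->plug->A->R->A->L->H->refl->D->L'->F->R'->H->plug->H
Char 4 ('A'): step: R->7, L=7; A->plug->A->R->F->L->D->refl->H->L'->A->R'->C->plug->C
Char 5 ('C'): step: R->0, L->0 (L advanced); C->plug->C->R->B->L->H->refl->D->L'->C->R'->A->plug->A
Char 6 ('H'): step: R->1, L=0; H->plug->H->R->B->L->H->refl->D->L'->C->R'->E->plug->E
Char 7 ('H'): step: R->2, L=0; H->plug->H->R->F->L->B->refl->C->L'->E->R'->E->plug->E
Char 8 ('E'): step: R->3, L=0; E->plug->E->R->B->L->H->refl->D->L'->C->R'->B->plug->B
Char 9 ('E'): step: R->4, L=0; E->plug->E->R->G->L->F->refl->A->L'->A->R'->D->plug->D
Char 10 ('C'): step: R->5, L=0; C->plug->C->R->H->L->G->refl->E->L'->D->R'->G->plug->G
Final: ciphertext=GBHCAEEBDG, RIGHT=5, LEFT=0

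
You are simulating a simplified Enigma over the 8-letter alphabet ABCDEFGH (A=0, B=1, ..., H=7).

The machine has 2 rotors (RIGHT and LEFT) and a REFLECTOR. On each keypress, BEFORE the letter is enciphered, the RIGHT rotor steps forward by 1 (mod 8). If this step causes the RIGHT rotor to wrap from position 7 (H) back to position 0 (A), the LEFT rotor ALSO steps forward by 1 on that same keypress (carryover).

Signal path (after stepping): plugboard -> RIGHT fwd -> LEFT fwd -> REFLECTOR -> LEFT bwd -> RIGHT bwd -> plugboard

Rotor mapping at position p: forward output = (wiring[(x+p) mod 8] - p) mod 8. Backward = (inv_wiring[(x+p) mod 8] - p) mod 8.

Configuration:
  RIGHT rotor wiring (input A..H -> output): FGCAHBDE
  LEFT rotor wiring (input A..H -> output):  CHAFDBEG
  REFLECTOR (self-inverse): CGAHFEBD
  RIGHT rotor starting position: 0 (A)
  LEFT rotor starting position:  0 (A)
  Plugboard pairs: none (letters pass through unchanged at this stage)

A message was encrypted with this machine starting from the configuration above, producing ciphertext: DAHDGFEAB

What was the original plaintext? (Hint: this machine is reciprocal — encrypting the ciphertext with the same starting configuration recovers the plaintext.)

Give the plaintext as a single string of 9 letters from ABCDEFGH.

Answer: GFAFBDHFA

Derivation:
Char 1 ('D'): step: R->1, L=0; D->plug->D->R->G->L->E->refl->F->L'->D->R'->G->plug->G
Char 2 ('A'): step: R->2, L=0; A->plug->A->R->A->L->C->refl->A->L'->C->R'->F->plug->F
Char 3 ('H'): step: R->3, L=0; H->plug->H->R->H->L->G->refl->B->L'->F->R'->A->plug->A
Char 4 ('D'): step: R->4, L=0; D->plug->D->R->A->L->C->refl->A->L'->C->R'->F->plug->F
Char 5 ('G'): step: R->5, L=0; G->plug->G->R->D->L->F->refl->E->L'->G->R'->B->plug->B
Char 6 ('F'): step: R->6, L=0; F->plug->F->R->C->L->A->refl->C->L'->A->R'->D->plug->D
Char 7 ('E'): step: R->7, L=0; E->plug->E->R->B->L->H->refl->D->L'->E->R'->H->plug->H
Char 8 ('A'): step: R->0, L->1 (L advanced); A->plug->A->R->F->L->D->refl->H->L'->B->R'->F->plug->F
Char 9 ('B'): step: R->1, L=1; B->plug->B->R->B->L->H->refl->D->L'->F->R'->A->plug->A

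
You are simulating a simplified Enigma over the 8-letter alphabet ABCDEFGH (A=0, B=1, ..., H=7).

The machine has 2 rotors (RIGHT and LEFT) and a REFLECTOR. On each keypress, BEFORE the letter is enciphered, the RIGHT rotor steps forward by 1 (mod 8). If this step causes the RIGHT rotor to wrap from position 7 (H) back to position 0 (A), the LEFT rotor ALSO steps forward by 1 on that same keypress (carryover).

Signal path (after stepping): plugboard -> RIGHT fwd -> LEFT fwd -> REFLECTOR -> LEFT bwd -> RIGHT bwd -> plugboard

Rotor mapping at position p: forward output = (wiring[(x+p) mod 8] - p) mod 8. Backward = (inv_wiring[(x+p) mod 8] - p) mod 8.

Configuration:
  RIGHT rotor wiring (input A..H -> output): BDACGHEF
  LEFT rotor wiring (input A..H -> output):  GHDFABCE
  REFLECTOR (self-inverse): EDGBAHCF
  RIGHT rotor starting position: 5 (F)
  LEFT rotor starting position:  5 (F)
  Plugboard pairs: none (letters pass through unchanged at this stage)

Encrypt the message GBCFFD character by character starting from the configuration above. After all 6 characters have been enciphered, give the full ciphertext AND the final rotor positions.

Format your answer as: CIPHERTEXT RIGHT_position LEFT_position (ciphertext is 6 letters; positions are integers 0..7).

Char 1 ('G'): step: R->6, L=5; G->plug->G->R->A->L->E->refl->A->L'->G->R'->A->plug->A
Char 2 ('B'): step: R->7, L=5; B->plug->B->R->C->L->H->refl->F->L'->B->R'->D->plug->D
Char 3 ('C'): step: R->0, L->6 (L advanced); C->plug->C->R->A->L->E->refl->A->L'->C->R'->D->plug->D
Char 4 ('F'): step: R->1, L=6; F->plug->F->R->D->L->B->refl->D->L'->H->R'->B->plug->B
Char 5 ('F'): step: R->2, L=6; F->plug->F->R->D->L->B->refl->D->L'->H->R'->G->plug->G
Char 6 ('D'): step: R->3, L=6; D->plug->D->R->B->L->G->refl->C->L'->G->R'->F->plug->F
Final: ciphertext=ADDBGF, RIGHT=3, LEFT=6

Answer: ADDBGF 3 6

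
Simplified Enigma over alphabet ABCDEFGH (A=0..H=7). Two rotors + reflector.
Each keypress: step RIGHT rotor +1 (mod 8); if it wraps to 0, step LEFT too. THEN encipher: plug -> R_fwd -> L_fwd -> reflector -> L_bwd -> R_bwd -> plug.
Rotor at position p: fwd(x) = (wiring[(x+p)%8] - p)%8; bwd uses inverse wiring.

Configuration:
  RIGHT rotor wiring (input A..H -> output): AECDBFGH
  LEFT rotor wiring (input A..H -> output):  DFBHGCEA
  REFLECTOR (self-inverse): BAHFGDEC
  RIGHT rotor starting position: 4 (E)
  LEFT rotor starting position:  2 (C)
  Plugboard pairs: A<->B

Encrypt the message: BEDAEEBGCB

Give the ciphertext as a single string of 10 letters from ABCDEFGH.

Char 1 ('B'): step: R->5, L=2; B->plug->A->R->A->L->H->refl->C->L'->E->R'->H->plug->H
Char 2 ('E'): step: R->6, L=2; E->plug->E->R->E->L->C->refl->H->L'->A->R'->A->plug->B
Char 3 ('D'): step: R->7, L=2; D->plug->D->R->D->L->A->refl->B->L'->G->R'->G->plug->G
Char 4 ('A'): step: R->0, L->3 (L advanced); A->plug->B->R->E->L->F->refl->D->L'->B->R'->E->plug->E
Char 5 ('E'): step: R->1, L=3; E->plug->E->R->E->L->F->refl->D->L'->B->R'->B->plug->A
Char 6 ('E'): step: R->2, L=3; E->plug->E->R->E->L->F->refl->D->L'->B->R'->B->plug->A
Char 7 ('B'): step: R->3, L=3; B->plug->A->R->A->L->E->refl->G->L'->H->R'->H->plug->H
Char 8 ('G'): step: R->4, L=3; G->plug->G->R->G->L->C->refl->H->L'->C->R'->C->plug->C
Char 9 ('C'): step: R->5, L=3; C->plug->C->R->C->L->H->refl->C->L'->G->R'->G->plug->G
Char 10 ('B'): step: R->6, L=3; B->plug->A->R->A->L->E->refl->G->L'->H->R'->H->plug->H

Answer: HBGEAAHCGH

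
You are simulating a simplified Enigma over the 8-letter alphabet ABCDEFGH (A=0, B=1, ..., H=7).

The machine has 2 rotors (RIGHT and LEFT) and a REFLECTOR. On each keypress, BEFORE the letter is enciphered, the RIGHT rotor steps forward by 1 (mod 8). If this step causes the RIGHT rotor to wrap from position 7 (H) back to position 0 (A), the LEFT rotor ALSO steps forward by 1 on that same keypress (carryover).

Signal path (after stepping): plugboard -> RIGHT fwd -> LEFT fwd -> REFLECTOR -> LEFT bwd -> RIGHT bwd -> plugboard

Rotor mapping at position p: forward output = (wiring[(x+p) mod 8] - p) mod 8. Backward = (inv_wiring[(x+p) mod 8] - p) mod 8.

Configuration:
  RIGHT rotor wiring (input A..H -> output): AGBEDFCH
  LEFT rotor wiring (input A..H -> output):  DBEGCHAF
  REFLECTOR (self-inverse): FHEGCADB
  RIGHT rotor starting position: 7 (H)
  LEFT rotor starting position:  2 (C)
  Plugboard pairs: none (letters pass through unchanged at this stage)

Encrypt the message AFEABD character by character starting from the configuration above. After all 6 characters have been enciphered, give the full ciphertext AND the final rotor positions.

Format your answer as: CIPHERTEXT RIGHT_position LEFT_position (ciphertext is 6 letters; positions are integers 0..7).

Answer: BHGDAB 5 3

Derivation:
Char 1 ('A'): step: R->0, L->3 (L advanced); A->plug->A->R->A->L->D->refl->G->L'->G->R'->B->plug->B
Char 2 ('F'): step: R->1, L=3; F->plug->F->R->B->L->H->refl->B->L'->H->R'->H->plug->H
Char 3 ('E'): step: R->2, L=3; E->plug->E->R->A->L->D->refl->G->L'->G->R'->G->plug->G
Char 4 ('A'): step: R->3, L=3; A->plug->A->R->B->L->H->refl->B->L'->H->R'->D->plug->D
Char 5 ('B'): step: R->4, L=3; B->plug->B->R->B->L->H->refl->B->L'->H->R'->A->plug->A
Char 6 ('D'): step: R->5, L=3; D->plug->D->R->D->L->F->refl->A->L'->F->R'->B->plug->B
Final: ciphertext=BHGDAB, RIGHT=5, LEFT=3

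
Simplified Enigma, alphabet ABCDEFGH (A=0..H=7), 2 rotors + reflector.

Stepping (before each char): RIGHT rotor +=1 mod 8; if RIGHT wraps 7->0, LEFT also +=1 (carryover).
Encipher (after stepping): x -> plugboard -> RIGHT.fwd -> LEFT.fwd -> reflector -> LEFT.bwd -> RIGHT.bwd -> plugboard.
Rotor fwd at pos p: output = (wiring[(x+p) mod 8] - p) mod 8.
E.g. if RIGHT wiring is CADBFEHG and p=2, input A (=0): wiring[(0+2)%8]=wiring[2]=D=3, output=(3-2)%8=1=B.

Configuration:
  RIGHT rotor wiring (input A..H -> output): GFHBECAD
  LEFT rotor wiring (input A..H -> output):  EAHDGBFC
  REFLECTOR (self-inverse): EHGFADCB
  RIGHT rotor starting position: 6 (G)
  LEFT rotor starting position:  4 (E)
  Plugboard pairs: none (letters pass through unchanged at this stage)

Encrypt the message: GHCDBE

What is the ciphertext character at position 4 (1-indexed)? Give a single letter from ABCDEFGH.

Char 1 ('G'): step: R->7, L=4; G->plug->G->R->D->L->G->refl->C->L'->A->R'->D->plug->D
Char 2 ('H'): step: R->0, L->5 (L advanced); H->plug->H->R->D->L->H->refl->B->L'->H->R'->C->plug->C
Char 3 ('C'): step: R->1, L=5; C->plug->C->R->A->L->E->refl->A->L'->B->R'->E->plug->E
Char 4 ('D'): step: R->2, L=5; D->plug->D->R->A->L->E->refl->A->L'->B->R'->F->plug->F

F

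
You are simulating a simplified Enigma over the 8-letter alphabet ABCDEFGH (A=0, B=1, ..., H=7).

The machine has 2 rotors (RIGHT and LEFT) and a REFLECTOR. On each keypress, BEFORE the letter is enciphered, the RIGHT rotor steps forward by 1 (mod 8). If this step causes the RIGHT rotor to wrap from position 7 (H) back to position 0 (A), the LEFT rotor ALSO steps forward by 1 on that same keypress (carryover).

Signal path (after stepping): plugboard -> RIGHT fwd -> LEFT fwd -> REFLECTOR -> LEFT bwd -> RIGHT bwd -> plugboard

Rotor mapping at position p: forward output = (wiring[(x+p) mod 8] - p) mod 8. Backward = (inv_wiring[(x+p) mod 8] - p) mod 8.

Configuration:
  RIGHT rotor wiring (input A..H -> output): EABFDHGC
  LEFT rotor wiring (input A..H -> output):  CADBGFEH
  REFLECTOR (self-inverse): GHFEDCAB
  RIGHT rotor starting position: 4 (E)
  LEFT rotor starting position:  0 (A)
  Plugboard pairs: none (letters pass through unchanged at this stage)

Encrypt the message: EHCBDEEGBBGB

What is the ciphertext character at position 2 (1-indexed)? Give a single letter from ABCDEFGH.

Char 1 ('E'): step: R->5, L=0; E->plug->E->R->D->L->B->refl->H->L'->H->R'->D->plug->D
Char 2 ('H'): step: R->6, L=0; H->plug->H->R->B->L->A->refl->G->L'->E->R'->B->plug->B

B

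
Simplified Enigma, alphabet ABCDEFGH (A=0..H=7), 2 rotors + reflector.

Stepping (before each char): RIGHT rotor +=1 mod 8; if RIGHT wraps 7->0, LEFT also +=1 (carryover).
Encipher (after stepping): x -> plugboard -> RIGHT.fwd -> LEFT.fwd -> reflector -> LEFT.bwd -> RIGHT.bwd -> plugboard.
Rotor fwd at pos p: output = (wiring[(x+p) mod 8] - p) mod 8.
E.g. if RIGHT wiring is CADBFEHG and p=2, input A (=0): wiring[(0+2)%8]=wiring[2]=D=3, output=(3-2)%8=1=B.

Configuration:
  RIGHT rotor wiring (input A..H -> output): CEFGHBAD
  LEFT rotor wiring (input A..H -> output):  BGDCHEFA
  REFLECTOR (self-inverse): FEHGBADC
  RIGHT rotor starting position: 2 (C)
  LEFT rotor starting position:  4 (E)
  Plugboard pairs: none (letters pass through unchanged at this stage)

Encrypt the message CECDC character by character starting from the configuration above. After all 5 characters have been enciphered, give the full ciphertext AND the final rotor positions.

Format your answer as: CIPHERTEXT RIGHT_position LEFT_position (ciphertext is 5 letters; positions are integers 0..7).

Answer: DBDBD 7 4

Derivation:
Char 1 ('C'): step: R->3, L=4; C->plug->C->R->G->L->H->refl->C->L'->F->R'->D->plug->D
Char 2 ('E'): step: R->4, L=4; E->plug->E->R->G->L->H->refl->C->L'->F->R'->B->plug->B
Char 3 ('C'): step: R->5, L=4; C->plug->C->R->G->L->H->refl->C->L'->F->R'->D->plug->D
Char 4 ('D'): step: R->6, L=4; D->plug->D->R->G->L->H->refl->C->L'->F->R'->B->plug->B
Char 5 ('C'): step: R->7, L=4; C->plug->C->R->F->L->C->refl->H->L'->G->R'->D->plug->D
Final: ciphertext=DBDBD, RIGHT=7, LEFT=4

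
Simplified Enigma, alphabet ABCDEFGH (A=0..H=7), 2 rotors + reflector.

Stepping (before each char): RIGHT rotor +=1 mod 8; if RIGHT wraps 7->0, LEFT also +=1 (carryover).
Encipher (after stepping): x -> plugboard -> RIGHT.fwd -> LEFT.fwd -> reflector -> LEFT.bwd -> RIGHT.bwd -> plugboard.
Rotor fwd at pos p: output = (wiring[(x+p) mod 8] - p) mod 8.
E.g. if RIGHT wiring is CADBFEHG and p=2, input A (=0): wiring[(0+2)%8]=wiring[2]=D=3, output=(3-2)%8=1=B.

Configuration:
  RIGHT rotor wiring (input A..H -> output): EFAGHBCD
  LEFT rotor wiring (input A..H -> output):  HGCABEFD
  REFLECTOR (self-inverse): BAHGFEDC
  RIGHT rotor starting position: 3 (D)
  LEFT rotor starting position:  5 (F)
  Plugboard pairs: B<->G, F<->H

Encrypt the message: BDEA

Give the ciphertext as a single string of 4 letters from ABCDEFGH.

Char 1 ('B'): step: R->4, L=5; B->plug->G->R->E->L->B->refl->A->L'->B->R'->F->plug->H
Char 2 ('D'): step: R->5, L=5; D->plug->D->R->H->L->E->refl->F->L'->F->R'->B->plug->G
Char 3 ('E'): step: R->6, L=5; E->plug->E->R->C->L->G->refl->D->L'->G->R'->C->plug->C
Char 4 ('A'): step: R->7, L=5; A->plug->A->R->E->L->B->refl->A->L'->B->R'->D->plug->D

Answer: HGCD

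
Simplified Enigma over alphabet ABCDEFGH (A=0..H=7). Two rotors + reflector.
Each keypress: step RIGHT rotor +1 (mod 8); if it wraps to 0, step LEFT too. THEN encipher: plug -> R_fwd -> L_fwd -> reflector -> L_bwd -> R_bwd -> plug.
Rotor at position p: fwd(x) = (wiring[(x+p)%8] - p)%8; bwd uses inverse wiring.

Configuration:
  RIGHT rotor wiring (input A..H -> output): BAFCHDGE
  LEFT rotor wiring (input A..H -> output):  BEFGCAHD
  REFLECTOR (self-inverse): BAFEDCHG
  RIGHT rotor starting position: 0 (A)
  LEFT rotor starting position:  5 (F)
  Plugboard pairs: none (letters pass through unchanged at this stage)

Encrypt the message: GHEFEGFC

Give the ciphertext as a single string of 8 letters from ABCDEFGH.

Char 1 ('G'): step: R->1, L=5; G->plug->G->R->D->L->E->refl->D->L'->A->R'->H->plug->H
Char 2 ('H'): step: R->2, L=5; H->plug->H->R->G->L->B->refl->A->L'->F->R'->C->plug->C
Char 3 ('E'): step: R->3, L=5; E->plug->E->R->B->L->C->refl->F->L'->H->R'->A->plug->A
Char 4 ('F'): step: R->4, L=5; F->plug->F->R->E->L->H->refl->G->L'->C->R'->C->plug->C
Char 5 ('E'): step: R->5, L=5; E->plug->E->R->D->L->E->refl->D->L'->A->R'->F->plug->F
Char 6 ('G'): step: R->6, L=5; G->plug->G->R->B->L->C->refl->F->L'->H->R'->E->plug->E
Char 7 ('F'): step: R->7, L=5; F->plug->F->R->A->L->D->refl->E->L'->D->R'->E->plug->E
Char 8 ('C'): step: R->0, L->6 (L advanced); C->plug->C->R->F->L->A->refl->B->L'->A->R'->B->plug->B

Answer: HCACFEEB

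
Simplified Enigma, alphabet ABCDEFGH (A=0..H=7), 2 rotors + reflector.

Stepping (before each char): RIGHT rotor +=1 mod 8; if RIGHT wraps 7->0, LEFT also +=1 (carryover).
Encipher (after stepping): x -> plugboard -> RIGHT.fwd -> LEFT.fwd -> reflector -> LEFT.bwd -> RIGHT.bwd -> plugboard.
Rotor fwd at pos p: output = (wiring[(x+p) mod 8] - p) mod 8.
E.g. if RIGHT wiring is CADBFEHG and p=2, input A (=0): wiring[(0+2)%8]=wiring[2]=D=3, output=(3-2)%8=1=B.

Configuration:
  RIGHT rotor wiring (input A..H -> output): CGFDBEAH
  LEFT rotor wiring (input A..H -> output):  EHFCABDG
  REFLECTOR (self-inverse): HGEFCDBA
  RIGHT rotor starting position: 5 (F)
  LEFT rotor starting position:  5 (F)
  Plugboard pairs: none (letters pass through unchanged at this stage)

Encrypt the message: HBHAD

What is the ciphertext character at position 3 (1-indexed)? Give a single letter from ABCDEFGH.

Char 1 ('H'): step: R->6, L=5; H->plug->H->R->G->L->F->refl->D->L'->H->R'->E->plug->E
Char 2 ('B'): step: R->7, L=5; B->plug->B->R->D->L->H->refl->A->L'->F->R'->G->plug->G
Char 3 ('H'): step: R->0, L->6 (L advanced); H->plug->H->R->H->L->D->refl->F->L'->A->R'->G->plug->G

G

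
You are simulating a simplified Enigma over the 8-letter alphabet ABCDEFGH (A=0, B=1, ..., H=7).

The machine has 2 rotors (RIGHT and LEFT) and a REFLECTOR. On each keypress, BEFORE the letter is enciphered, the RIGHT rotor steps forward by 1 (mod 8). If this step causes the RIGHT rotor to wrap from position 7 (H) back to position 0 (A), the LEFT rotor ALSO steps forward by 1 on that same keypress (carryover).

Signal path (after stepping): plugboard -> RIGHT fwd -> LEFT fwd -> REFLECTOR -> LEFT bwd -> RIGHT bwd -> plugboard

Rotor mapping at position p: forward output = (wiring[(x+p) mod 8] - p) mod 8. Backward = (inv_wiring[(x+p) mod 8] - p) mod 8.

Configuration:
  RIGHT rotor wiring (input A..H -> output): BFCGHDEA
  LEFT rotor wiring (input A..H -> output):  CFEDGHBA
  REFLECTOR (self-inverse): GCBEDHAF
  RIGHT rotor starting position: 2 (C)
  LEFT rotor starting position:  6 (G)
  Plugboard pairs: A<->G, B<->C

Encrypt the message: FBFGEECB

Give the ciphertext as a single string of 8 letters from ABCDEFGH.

Answer: CHBEGHGH

Derivation:
Char 1 ('F'): step: R->3, L=6; F->plug->F->R->G->L->A->refl->G->L'->E->R'->B->plug->C
Char 2 ('B'): step: R->4, L=6; B->plug->C->R->A->L->D->refl->E->L'->C->R'->H->plug->H
Char 3 ('F'): step: R->5, L=6; F->plug->F->R->F->L->F->refl->H->L'->D->R'->C->plug->B
Char 4 ('G'): step: R->6, L=6; G->plug->A->R->G->L->A->refl->G->L'->E->R'->E->plug->E
Char 5 ('E'): step: R->7, L=6; E->plug->E->R->H->L->B->refl->C->L'->B->R'->A->plug->G
Char 6 ('E'): step: R->0, L->7 (L advanced); E->plug->E->R->H->L->C->refl->B->L'->A->R'->H->plug->H
Char 7 ('C'): step: R->1, L=7; C->plug->B->R->B->L->D->refl->E->L'->E->R'->A->plug->G
Char 8 ('B'): step: R->2, L=7; B->plug->C->R->F->L->H->refl->F->L'->D->R'->H->plug->H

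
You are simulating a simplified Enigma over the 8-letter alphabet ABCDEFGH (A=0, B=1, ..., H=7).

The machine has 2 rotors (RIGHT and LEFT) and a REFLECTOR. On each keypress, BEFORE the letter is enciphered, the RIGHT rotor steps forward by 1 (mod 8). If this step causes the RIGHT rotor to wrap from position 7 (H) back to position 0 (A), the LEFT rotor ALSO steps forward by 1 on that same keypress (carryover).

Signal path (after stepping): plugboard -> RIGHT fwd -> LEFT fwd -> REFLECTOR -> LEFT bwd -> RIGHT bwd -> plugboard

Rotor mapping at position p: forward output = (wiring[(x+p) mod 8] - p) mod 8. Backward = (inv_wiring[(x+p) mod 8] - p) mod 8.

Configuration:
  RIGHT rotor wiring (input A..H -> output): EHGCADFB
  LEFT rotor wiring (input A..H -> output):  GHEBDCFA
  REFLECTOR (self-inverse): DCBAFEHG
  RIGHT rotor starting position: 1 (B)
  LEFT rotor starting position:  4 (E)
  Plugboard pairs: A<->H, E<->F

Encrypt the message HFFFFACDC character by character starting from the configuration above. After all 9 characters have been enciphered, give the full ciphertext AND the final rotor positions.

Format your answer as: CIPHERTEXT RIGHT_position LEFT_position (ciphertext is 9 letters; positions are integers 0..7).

Char 1 ('H'): step: R->2, L=4; H->plug->A->R->E->L->C->refl->B->L'->C->R'->G->plug->G
Char 2 ('F'): step: R->3, L=4; F->plug->E->R->G->L->A->refl->D->L'->F->R'->B->plug->B
Char 3 ('F'): step: R->4, L=4; F->plug->E->R->A->L->H->refl->G->L'->B->R'->C->plug->C
Char 4 ('F'): step: R->5, L=4; F->plug->E->R->C->L->B->refl->C->L'->E->R'->C->plug->C
Char 5 ('F'): step: R->6, L=4; F->plug->E->R->A->L->H->refl->G->L'->B->R'->D->plug->D
Char 6 ('A'): step: R->7, L=4; A->plug->H->R->G->L->A->refl->D->L'->F->R'->B->plug->B
Char 7 ('C'): step: R->0, L->5 (L advanced); C->plug->C->R->G->L->E->refl->F->L'->A->R'->E->plug->F
Char 8 ('D'): step: R->1, L=5; D->plug->D->R->H->L->G->refl->H->L'->F->R'->B->plug->B
Char 9 ('C'): step: R->2, L=5; C->plug->C->R->G->L->E->refl->F->L'->A->R'->B->plug->B
Final: ciphertext=GBCCDBFBB, RIGHT=2, LEFT=5

Answer: GBCCDBFBB 2 5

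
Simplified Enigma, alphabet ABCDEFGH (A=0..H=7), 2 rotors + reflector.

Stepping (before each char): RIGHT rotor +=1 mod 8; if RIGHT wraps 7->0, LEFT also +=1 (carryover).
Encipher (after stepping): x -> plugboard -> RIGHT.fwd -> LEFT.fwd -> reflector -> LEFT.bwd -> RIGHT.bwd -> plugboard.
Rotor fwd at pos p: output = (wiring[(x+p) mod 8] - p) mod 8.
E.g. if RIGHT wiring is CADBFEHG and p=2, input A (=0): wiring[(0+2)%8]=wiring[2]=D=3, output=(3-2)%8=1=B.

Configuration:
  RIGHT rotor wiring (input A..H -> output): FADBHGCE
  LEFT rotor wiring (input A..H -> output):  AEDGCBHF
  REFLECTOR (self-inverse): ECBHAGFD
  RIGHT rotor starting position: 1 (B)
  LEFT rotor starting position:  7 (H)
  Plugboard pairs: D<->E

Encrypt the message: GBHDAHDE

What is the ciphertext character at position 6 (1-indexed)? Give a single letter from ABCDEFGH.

Char 1 ('G'): step: R->2, L=7; G->plug->G->R->D->L->E->refl->A->L'->H->R'->B->plug->B
Char 2 ('B'): step: R->3, L=7; B->plug->B->R->E->L->H->refl->D->L'->F->R'->G->plug->G
Char 3 ('H'): step: R->4, L=7; H->plug->H->R->F->L->D->refl->H->L'->E->R'->F->plug->F
Char 4 ('D'): step: R->5, L=7; D->plug->E->R->D->L->E->refl->A->L'->H->R'->C->plug->C
Char 5 ('A'): step: R->6, L=7; A->plug->A->R->E->L->H->refl->D->L'->F->R'->E->plug->D
Char 6 ('H'): step: R->7, L=7; H->plug->H->R->D->L->E->refl->A->L'->H->R'->G->plug->G

G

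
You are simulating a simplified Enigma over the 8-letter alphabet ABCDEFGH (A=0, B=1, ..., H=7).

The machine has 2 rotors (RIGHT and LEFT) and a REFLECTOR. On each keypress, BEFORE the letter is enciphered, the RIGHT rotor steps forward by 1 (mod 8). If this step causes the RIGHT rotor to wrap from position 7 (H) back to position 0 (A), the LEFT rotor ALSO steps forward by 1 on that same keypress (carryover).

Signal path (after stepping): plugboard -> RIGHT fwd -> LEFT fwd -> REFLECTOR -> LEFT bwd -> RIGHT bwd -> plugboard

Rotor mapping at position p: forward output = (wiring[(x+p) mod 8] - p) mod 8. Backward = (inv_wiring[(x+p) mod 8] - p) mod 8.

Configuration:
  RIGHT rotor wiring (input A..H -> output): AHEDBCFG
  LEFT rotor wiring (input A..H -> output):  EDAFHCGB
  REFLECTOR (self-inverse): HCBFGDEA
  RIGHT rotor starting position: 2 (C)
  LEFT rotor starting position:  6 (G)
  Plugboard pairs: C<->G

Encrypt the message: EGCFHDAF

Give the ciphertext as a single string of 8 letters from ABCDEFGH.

Char 1 ('E'): step: R->3, L=6; E->plug->E->R->D->L->F->refl->D->L'->B->R'->H->plug->H
Char 2 ('G'): step: R->4, L=6; G->plug->C->R->B->L->D->refl->F->L'->D->R'->F->plug->F
Char 3 ('C'): step: R->5, L=6; C->plug->G->R->G->L->B->refl->C->L'->E->R'->H->plug->H
Char 4 ('F'): step: R->6, L=6; F->plug->F->R->F->L->H->refl->A->L'->A->R'->B->plug->B
Char 5 ('H'): step: R->7, L=6; H->plug->H->R->G->L->B->refl->C->L'->E->R'->E->plug->E
Char 6 ('D'): step: R->0, L->7 (L advanced); D->plug->D->R->D->L->B->refl->C->L'->A->R'->A->plug->A
Char 7 ('A'): step: R->1, L=7; A->plug->A->R->G->L->D->refl->F->L'->B->R'->E->plug->E
Char 8 ('F'): step: R->2, L=7; F->plug->F->R->E->L->G->refl->E->L'->C->R'->A->plug->A

Answer: HFHBEAEA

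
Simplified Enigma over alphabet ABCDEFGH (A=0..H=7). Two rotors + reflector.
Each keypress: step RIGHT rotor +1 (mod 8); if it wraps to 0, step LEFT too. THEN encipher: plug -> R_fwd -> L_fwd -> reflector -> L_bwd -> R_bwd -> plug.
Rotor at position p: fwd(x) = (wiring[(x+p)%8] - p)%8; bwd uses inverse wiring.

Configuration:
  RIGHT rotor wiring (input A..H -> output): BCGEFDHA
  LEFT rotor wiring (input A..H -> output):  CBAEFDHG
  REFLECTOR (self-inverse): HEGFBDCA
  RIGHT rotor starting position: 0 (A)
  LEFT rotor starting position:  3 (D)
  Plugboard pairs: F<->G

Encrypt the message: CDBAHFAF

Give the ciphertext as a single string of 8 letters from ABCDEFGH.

Char 1 ('C'): step: R->1, L=3; C->plug->C->R->D->L->E->refl->B->L'->A->R'->H->plug->H
Char 2 ('D'): step: R->2, L=3; D->plug->D->R->B->L->C->refl->G->L'->G->R'->F->plug->G
Char 3 ('B'): step: R->3, L=3; B->plug->B->R->C->L->A->refl->H->L'->F->R'->E->plug->E
Char 4 ('A'): step: R->4, L=3; A->plug->A->R->B->L->C->refl->G->L'->G->R'->F->plug->G
Char 5 ('H'): step: R->5, L=3; H->plug->H->R->A->L->B->refl->E->L'->D->R'->C->plug->C
Char 6 ('F'): step: R->6, L=3; F->plug->G->R->H->L->F->refl->D->L'->E->R'->D->plug->D
Char 7 ('A'): step: R->7, L=3; A->plug->A->R->B->L->C->refl->G->L'->G->R'->F->plug->G
Char 8 ('F'): step: R->0, L->4 (L advanced); F->plug->G->R->H->L->A->refl->H->L'->B->R'->A->plug->A

Answer: HGEGCDGA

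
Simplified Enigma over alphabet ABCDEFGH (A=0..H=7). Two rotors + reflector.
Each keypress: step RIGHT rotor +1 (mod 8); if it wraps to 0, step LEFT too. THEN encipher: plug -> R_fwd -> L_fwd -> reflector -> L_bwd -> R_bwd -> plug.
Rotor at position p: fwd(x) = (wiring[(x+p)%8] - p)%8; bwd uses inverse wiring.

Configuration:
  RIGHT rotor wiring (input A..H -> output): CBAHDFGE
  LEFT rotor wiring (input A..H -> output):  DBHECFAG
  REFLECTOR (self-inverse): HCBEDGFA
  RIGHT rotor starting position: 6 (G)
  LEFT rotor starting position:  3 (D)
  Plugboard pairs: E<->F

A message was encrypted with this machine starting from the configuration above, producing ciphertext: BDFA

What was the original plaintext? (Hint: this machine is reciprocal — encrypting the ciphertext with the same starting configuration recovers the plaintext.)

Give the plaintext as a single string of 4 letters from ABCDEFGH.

Char 1 ('B'): step: R->7, L=3; B->plug->B->R->D->L->F->refl->G->L'->G->R'->G->plug->G
Char 2 ('D'): step: R->0, L->4 (L advanced); D->plug->D->R->H->L->A->refl->H->L'->E->R'->H->plug->H
Char 3 ('F'): step: R->1, L=4; F->plug->E->R->E->L->H->refl->A->L'->H->R'->B->plug->B
Char 4 ('A'): step: R->2, L=4; A->plug->A->R->G->L->D->refl->E->L'->C->R'->F->plug->E

Answer: GHBE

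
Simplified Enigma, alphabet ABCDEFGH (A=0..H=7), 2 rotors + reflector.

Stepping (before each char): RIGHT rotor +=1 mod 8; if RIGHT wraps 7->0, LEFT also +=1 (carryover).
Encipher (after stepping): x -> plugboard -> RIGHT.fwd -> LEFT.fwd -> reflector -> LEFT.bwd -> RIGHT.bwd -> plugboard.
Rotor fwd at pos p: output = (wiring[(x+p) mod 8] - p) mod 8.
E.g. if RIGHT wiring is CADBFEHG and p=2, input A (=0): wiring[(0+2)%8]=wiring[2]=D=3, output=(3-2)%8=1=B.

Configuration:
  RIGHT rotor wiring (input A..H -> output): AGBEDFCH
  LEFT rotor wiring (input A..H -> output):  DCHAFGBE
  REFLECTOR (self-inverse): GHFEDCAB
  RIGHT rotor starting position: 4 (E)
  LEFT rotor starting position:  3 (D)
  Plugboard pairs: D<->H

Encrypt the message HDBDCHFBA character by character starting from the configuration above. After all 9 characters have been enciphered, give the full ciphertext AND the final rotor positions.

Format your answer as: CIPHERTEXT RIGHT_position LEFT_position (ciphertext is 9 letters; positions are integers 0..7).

Char 1 ('H'): step: R->5, L=3; H->plug->D->R->D->L->G->refl->A->L'->F->R'->B->plug->B
Char 2 ('D'): step: R->6, L=3; D->plug->H->R->H->L->E->refl->D->L'->C->R'->C->plug->C
Char 3 ('B'): step: R->7, L=3; B->plug->B->R->B->L->C->refl->F->L'->A->R'->A->plug->A
Char 4 ('D'): step: R->0, L->4 (L advanced); D->plug->H->R->H->L->E->refl->D->L'->G->R'->B->plug->B
Char 5 ('C'): step: R->1, L=4; C->plug->C->R->D->L->A->refl->G->L'->F->R'->A->plug->A
Char 6 ('H'): step: R->2, L=4; H->plug->D->R->D->L->A->refl->G->L'->F->R'->F->plug->F
Char 7 ('F'): step: R->3, L=4; F->plug->F->R->F->L->G->refl->A->L'->D->R'->G->plug->G
Char 8 ('B'): step: R->4, L=4; B->plug->B->R->B->L->C->refl->F->L'->C->R'->F->plug->F
Char 9 ('A'): step: R->5, L=4; A->plug->A->R->A->L->B->refl->H->L'->E->R'->F->plug->F
Final: ciphertext=BCABAFGFF, RIGHT=5, LEFT=4

Answer: BCABAFGFF 5 4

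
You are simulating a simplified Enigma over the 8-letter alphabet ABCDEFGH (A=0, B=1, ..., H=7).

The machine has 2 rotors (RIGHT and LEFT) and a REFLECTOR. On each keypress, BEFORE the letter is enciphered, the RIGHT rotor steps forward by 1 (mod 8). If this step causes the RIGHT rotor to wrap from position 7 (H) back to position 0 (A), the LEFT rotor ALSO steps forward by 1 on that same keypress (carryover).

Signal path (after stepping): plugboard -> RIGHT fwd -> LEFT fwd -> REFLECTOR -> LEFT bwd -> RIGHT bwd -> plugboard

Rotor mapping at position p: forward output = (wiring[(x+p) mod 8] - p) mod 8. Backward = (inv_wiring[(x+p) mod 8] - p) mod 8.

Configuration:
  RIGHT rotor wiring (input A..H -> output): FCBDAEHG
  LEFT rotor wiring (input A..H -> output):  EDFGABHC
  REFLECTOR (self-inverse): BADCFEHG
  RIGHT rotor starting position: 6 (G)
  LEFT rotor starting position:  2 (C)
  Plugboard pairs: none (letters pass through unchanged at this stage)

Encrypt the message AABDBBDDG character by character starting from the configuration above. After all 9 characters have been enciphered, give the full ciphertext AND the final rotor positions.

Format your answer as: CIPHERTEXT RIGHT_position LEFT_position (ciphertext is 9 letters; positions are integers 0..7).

Answer: GHDFHHAGB 7 3

Derivation:
Char 1 ('A'): step: R->7, L=2; A->plug->A->R->H->L->B->refl->A->L'->F->R'->G->plug->G
Char 2 ('A'): step: R->0, L->3 (L advanced); A->plug->A->R->F->L->B->refl->A->L'->G->R'->H->plug->H
Char 3 ('B'): step: R->1, L=3; B->plug->B->R->A->L->D->refl->C->L'->H->R'->D->plug->D
Char 4 ('D'): step: R->2, L=3; D->plug->D->R->C->L->G->refl->H->L'->E->R'->F->plug->F
Char 5 ('B'): step: R->3, L=3; B->plug->B->R->F->L->B->refl->A->L'->G->R'->H->plug->H
Char 6 ('B'): step: R->4, L=3; B->plug->B->R->A->L->D->refl->C->L'->H->R'->H->plug->H
Char 7 ('D'): step: R->5, L=3; D->plug->D->R->A->L->D->refl->C->L'->H->R'->A->plug->A
Char 8 ('D'): step: R->6, L=3; D->plug->D->R->E->L->H->refl->G->L'->C->R'->G->plug->G
Char 9 ('G'): step: R->7, L=3; G->plug->G->R->F->L->B->refl->A->L'->G->R'->B->plug->B
Final: ciphertext=GHDFHHAGB, RIGHT=7, LEFT=3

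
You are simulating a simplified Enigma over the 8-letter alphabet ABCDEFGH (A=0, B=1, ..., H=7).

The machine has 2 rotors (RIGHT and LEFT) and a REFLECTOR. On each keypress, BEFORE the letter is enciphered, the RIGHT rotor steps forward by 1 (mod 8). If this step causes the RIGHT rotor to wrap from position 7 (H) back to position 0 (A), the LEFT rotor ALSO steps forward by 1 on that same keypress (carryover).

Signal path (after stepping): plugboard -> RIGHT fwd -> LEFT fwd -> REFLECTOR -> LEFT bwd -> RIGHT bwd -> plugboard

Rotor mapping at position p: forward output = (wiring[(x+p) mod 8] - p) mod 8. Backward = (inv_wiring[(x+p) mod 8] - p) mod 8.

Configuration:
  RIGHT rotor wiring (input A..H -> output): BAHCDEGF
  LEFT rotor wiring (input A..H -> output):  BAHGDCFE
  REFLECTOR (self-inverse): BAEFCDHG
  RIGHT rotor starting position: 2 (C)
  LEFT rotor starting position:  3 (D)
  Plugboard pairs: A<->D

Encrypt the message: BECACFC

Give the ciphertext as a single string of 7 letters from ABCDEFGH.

Answer: FCHGFGH

Derivation:
Char 1 ('B'): step: R->3, L=3; B->plug->B->R->A->L->D->refl->F->L'->G->R'->F->plug->F
Char 2 ('E'): step: R->4, L=3; E->plug->E->R->F->L->G->refl->H->L'->C->R'->C->plug->C
Char 3 ('C'): step: R->5, L=3; C->plug->C->R->A->L->D->refl->F->L'->G->R'->H->plug->H
Char 4 ('A'): step: R->6, L=3; A->plug->D->R->C->L->H->refl->G->L'->F->R'->G->plug->G
Char 5 ('C'): step: R->7, L=3; C->plug->C->R->B->L->A->refl->B->L'->E->R'->F->plug->F
Char 6 ('F'): step: R->0, L->4 (L advanced); F->plug->F->R->E->L->F->refl->D->L'->G->R'->G->plug->G
Char 7 ('C'): step: R->1, L=4; C->plug->C->R->B->L->G->refl->H->L'->A->R'->H->plug->H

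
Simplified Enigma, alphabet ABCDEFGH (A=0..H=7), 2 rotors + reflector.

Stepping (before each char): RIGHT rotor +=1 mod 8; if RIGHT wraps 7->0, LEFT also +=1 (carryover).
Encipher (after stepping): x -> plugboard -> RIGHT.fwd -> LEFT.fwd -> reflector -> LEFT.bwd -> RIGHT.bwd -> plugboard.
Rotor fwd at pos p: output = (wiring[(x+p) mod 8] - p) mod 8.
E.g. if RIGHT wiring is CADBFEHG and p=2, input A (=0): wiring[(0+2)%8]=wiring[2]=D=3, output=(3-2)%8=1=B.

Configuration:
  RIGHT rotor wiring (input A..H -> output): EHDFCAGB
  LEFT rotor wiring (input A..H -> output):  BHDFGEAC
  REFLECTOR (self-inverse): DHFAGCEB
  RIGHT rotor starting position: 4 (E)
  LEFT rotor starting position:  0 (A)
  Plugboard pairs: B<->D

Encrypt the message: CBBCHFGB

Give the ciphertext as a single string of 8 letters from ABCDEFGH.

Answer: HADHBEDA

Derivation:
Char 1 ('C'): step: R->5, L=0; C->plug->C->R->E->L->G->refl->E->L'->F->R'->H->plug->H
Char 2 ('B'): step: R->6, L=0; B->plug->D->R->B->L->H->refl->B->L'->A->R'->A->plug->A
Char 3 ('B'): step: R->7, L=0; B->plug->D->R->E->L->G->refl->E->L'->F->R'->B->plug->D
Char 4 ('C'): step: R->0, L->1 (L advanced); C->plug->C->R->D->L->F->refl->C->L'->B->R'->H->plug->H
Char 5 ('H'): step: R->1, L=1; H->plug->H->R->D->L->F->refl->C->L'->B->R'->D->plug->B
Char 6 ('F'): step: R->2, L=1; F->plug->F->R->H->L->A->refl->D->L'->E->R'->E->plug->E
Char 7 ('G'): step: R->3, L=1; G->plug->G->R->E->L->D->refl->A->L'->H->R'->B->plug->D
Char 8 ('B'): step: R->4, L=1; B->plug->D->R->F->L->H->refl->B->L'->G->R'->A->plug->A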